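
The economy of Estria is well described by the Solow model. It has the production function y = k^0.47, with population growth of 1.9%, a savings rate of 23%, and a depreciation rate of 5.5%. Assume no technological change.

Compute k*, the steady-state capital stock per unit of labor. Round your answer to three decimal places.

Steady state requires s·f(k) = (n + δ)·k, i.e. s·k^α = (n + δ)·k.
Dividing both sides by k: k^(1−α) = s / (n + δ).
k^0.53 = 0.23 / (0.019 + 0.055) = 0.23 / 0.074 = 3.1081
k* = 3.1081^(1/0.53) ≈ 8.4964

k* ≈ 8.496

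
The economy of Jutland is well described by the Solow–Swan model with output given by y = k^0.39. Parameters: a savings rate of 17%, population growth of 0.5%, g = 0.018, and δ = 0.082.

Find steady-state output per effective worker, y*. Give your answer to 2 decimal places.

y* = 1.36

At the steady state, Δk = 0, so s·k^α = (n + g + δ)·k.
Rearranging, k^(1−α) = s / (n + g + δ).
k^0.61 = 0.17 / (0.005 + 0.018 + 0.082) = 0.17 / 0.105 = 1.6190
k* = 1.6190^(1/0.61) ≈ 2.2031
y* = (k*)^α = 2.2031^0.39 ≈ 1.3608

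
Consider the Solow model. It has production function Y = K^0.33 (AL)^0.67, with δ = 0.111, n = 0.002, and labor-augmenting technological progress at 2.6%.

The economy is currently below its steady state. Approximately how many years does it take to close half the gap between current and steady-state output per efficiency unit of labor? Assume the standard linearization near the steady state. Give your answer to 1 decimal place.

about 7.4 years

Near the steady state the convergence rate is λ = (1 − α)(n + g + δ).
λ = (1 − 0.33) × 0.139 = 0.67 × 0.139 = 0.09313
Half-life = ln 2 / λ = 0.6931 / 0.09313 ≈ 7.44 years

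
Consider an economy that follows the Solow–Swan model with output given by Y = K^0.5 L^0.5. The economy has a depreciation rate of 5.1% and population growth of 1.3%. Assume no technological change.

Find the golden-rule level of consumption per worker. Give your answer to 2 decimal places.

At the golden rule, f'(k) = n + δ, so α·k^(α−1) = n + δ and k_gold = (α/(n + δ))^(1/(1−α)).
k_gold = (0.5/0.064)^(1/0.5) = 7.8125^2 ≈ 61.0352
c_gold = f(k_gold) − (n + δ)·k_gold = 7.8125 − 0.064×61.0352 ≈ 3.9062

c_gold ≈ 3.91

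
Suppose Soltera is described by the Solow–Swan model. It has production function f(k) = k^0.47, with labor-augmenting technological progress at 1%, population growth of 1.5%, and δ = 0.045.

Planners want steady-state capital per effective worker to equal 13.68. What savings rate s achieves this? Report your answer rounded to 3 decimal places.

s ≈ 0.280

At the steady state, Δk = 0, so s·k^α = (n + g + δ)·k.
So s / (n + g + δ) = (k*)^(1−α) = 13.68^0.53 = 4.0006.
Therefore s = 4.0006 × (n + g + δ) = 4.0006 × 0.070 = 0.2800.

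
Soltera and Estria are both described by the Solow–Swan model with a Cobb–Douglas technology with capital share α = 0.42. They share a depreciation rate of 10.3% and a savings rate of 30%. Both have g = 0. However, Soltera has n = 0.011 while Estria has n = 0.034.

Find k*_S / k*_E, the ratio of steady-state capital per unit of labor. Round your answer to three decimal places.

Steady-state k* = [s/(n + δ)]^(1/(1−α)), so the ratio is [ (s_S/(n + δ)_S) / (s_E/(n + δ)_E) ]^1.7241.
s_S/(n + δ)_S = 0.30/0.114 = 2.6316; s_E/(n + δ)_E = 0.30/0.137 = 2.1898.
Ratio = (2.6316/2.1898)^1.7241 = 1.2018^1.7241 ≈ 1.3729

k*_S / k*_E ≈ 1.373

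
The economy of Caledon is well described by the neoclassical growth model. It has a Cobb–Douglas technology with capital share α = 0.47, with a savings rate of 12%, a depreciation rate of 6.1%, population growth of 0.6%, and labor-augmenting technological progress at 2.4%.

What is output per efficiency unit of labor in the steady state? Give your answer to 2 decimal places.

Steady state requires s·f(k) = (n + g + δ)·k, i.e. s·k^α = (n + g + δ)·k.
Dividing both sides by k: k^(1−α) = s / (n + g + δ).
k^0.53 = 0.12 / (0.006 + 0.024 + 0.061) = 0.12 / 0.091 = 1.3187
k* = 1.3187^(1/0.53) ≈ 1.6854
y* = (k*)^α = 1.6854^0.47 ≈ 1.2781

y* = 1.28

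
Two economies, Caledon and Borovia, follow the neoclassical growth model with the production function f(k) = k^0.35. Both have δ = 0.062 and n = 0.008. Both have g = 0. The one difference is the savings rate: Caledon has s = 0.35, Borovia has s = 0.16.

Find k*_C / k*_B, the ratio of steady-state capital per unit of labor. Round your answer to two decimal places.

ratio ≈ 3.33

Steady-state k* = [s/(n + δ)]^(1/(1−α)), so the ratio is [ (s_C/(n + δ)_C) / (s_B/(n + δ)_B) ]^1.5385.
s_C/(n + δ)_C = 0.35/0.070 = 5.0000; s_B/(n + δ)_B = 0.16/0.070 = 2.2857.
Ratio = (5.0000/2.2857)^1.5385 = 2.1875^1.5385 ≈ 3.3343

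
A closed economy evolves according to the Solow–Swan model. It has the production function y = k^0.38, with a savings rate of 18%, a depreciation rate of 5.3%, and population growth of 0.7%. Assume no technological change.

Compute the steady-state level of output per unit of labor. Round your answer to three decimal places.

y* = 1.961

At the steady state, Δk = 0, so s·k^α = (n + δ)·k.
Dividing both sides by k: k^(1−α) = s / (n + δ).
k^0.62 = 0.18 / (0.007 + 0.053) = 0.18 / 0.060 = 3.0000
k* = 3.0000^(1/0.62) ≈ 5.8823
y* = (k*)^α = 5.8823^0.38 ≈ 1.9608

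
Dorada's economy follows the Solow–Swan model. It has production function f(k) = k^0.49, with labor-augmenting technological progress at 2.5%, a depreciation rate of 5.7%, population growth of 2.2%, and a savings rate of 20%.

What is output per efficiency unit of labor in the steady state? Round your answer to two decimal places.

Steady state requires s·f(k) = (n + g + δ)·k, i.e. s·k^α = (n + g + δ)·k.
Rearranging, k^(1−α) = s / (n + g + δ).
k^0.51 = 0.20 / (0.022 + 0.025 + 0.057) = 0.20 / 0.104 = 1.9231
k* = 1.9231^(1/0.51) ≈ 3.6047
y* = (k*)^α = 3.6047^0.49 ≈ 1.8744

y* = 1.87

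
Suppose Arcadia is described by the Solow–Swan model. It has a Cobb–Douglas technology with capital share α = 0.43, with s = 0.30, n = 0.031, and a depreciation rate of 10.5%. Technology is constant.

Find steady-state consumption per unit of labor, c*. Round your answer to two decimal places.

c* = 1.27

In steady state, investment equals break-even investment: s·k^α = (n + δ)·k.
Rearranging, k^(1−α) = s / (n + δ).
k^0.57 = 0.30 / (0.031 + 0.105) = 0.30 / 0.136 = 2.2059
k* = 2.2059^(1/0.57) ≈ 4.0067
y* = (k*)^α = 4.0067^0.43 ≈ 1.8163
c* = (1 − s)·y* = (1 − 0.30) × 1.8163 ≈ 1.2714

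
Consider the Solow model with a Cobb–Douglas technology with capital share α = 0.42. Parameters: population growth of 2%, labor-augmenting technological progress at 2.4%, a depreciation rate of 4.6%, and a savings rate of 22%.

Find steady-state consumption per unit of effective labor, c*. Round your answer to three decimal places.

c* ≈ 1.490

At the steady state, Δk = 0, so s·k^α = (n + g + δ)·k.
Dividing both sides by k: k^(1−α) = s / (n + g + δ).
k^0.58 = 0.22 / (0.020 + 0.024 + 0.046) = 0.22 / 0.090 = 2.4444
k* = 2.4444^(1/0.58) ≈ 4.6694
y* = (k*)^α = 4.6694^0.42 ≈ 1.9102
c* = (1 − s)·y* = (1 − 0.22) × 1.9102 ≈ 1.4900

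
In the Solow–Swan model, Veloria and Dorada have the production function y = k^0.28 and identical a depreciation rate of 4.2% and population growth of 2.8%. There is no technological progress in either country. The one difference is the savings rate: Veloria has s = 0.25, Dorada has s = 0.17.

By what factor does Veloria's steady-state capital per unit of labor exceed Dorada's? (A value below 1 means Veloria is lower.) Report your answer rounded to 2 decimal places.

Steady-state k* = [s/(n + δ)]^(1/(1−α)), so the ratio is [ (s_V/(n + δ)_V) / (s_D/(n + δ)_D) ]^1.3889.
s_V/(n + δ)_V = 0.25/0.070 = 3.5714; s_D/(n + δ)_D = 0.17/0.070 = 2.4286.
Ratio = (3.5714/2.4286)^1.3889 = 1.4706^1.3889 ≈ 1.7086

k*_V / k*_D ≈ 1.71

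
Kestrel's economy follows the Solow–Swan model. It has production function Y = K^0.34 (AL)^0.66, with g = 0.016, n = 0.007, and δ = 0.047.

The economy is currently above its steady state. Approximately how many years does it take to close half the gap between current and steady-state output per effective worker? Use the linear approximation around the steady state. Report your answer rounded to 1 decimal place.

Near the steady state the convergence rate is λ = (1 − α)(n + g + δ).
λ = (1 − 0.34) × 0.070 = 0.66 × 0.070 = 0.0462
Half-life = ln 2 / λ = 0.6931 / 0.0462 ≈ 15.00 years

about 15.0 years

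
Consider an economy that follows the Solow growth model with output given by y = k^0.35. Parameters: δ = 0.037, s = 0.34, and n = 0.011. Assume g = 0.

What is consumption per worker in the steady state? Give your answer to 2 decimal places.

At the steady state, Δk = 0, so s·k^α = (n + δ)·k.
Dividing both sides by k: k^(1−α) = s / (n + δ).
k^0.65 = 0.34 / (0.011 + 0.037) = 0.34 / 0.048 = 7.0833
k* = 7.0833^(1/0.65) ≈ 20.3261
y* = (k*)^α = 20.3261^0.35 ≈ 2.8696
c* = (1 − s)·y* = (1 − 0.34) × 2.8696 ≈ 1.8939

c* ≈ 1.89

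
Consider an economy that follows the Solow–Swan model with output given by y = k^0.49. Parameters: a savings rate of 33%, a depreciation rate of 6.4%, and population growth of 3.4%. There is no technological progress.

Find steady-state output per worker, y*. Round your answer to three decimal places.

y* = 3.211

At the steady state, Δk = 0, so s·k^α = (n + δ)·k.
Rearranging, k^(1−α) = s / (n + δ).
k^0.51 = 0.33 / (0.034 + 0.064) = 0.33 / 0.098 = 3.3673
k* = 3.3673^(1/0.51) ≈ 10.8115
y* = (k*)^α = 10.8115^0.49 ≈ 3.2107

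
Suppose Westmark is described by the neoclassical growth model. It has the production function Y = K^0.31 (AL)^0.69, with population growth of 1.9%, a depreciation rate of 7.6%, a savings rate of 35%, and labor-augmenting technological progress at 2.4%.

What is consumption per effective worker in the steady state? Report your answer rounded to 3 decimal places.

At the steady state, Δk = 0, so s·k^α = (n + g + δ)·k.
Rearranging, k^(1−α) = s / (n + g + δ).
k^0.69 = 0.35 / (0.019 + 0.024 + 0.076) = 0.35 / 0.119 = 2.9412
k* = 2.9412^(1/0.69) ≈ 4.7755
y* = (k*)^α = 4.7755^0.31 ≈ 1.6237
c* = (1 − s)·y* = (1 − 0.35) × 1.6237 ≈ 1.0554

c* ≈ 1.055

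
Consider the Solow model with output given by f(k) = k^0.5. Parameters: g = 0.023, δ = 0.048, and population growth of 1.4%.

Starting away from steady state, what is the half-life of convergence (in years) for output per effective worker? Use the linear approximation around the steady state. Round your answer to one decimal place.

Near the steady state the convergence rate is λ = (1 − α)(n + g + δ).
λ = (1 − 0.5) × 0.085 = 0.5 × 0.085 = 0.0425
Half-life = ln 2 / λ = 0.6931 / 0.0425 ≈ 16.31 years

about 16.3 years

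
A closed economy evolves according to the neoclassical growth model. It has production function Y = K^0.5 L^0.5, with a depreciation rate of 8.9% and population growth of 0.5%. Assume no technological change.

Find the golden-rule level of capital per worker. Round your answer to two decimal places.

The golden rule sets f'(k) = n + δ, i.e. α·k^(α−1) = n + δ.
So k^(1−α) = α / (n + δ) = 0.5 / 0.094 = 5.3191.
k_gold = 5.3191^(1/0.5) ≈ 28.2928

k_gold ≈ 28.29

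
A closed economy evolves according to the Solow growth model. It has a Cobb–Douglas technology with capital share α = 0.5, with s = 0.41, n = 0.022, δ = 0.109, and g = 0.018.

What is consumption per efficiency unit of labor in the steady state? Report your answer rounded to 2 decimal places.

Steady state requires s·f(k) = (n + g + δ)·k, i.e. s·k^α = (n + g + δ)·k.
Dividing both sides by k: k^(1−α) = s / (n + g + δ).
k^0.5 = 0.41 / (0.022 + 0.018 + 0.109) = 0.41 / 0.149 = 2.7517
k* = 2.7517^(1/0.5) ≈ 7.5719
y* = (k*)^α = 7.5719^0.5 ≈ 2.7517
c* = (1 − s)·y* = (1 − 0.41) × 2.7517 ≈ 1.6235

c* = 1.62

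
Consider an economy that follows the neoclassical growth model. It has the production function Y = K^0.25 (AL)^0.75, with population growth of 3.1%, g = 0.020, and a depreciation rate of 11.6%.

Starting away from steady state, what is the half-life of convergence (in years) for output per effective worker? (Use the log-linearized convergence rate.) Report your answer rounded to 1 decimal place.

about 5.5 years

Near the steady state the convergence rate is λ = (1 − α)(n + g + δ).
λ = (1 − 0.25) × 0.167 = 0.75 × 0.167 = 0.12525
Half-life = ln 2 / λ = 0.6931 / 0.12525 ≈ 5.53 years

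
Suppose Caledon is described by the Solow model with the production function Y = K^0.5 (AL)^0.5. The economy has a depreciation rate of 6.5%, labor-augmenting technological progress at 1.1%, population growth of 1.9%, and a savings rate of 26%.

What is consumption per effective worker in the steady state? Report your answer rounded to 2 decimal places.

Steady state requires s·f(k) = (n + g + δ)·k, i.e. s·k^α = (n + g + δ)·k.
Rearranging, k^(1−α) = s / (n + g + δ).
k^0.5 = 0.26 / (0.019 + 0.011 + 0.065) = 0.26 / 0.095 = 2.7368
k* = 2.7368^(1/0.5) ≈ 7.4901
y* = (k*)^α = 7.4901^0.5 ≈ 2.7368
c* = (1 − s)·y* = (1 − 0.26) × 2.7368 ≈ 2.0252

c* = 2.03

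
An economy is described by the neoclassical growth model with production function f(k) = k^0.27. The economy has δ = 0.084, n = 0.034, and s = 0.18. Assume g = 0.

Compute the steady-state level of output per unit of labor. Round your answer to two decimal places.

y* = 1.17

At the steady state, Δk = 0, so s·k^α = (n + δ)·k.
Rearranging, k^(1−α) = s / (n + δ).
k^0.73 = 0.18 / (0.034 + 0.084) = 0.18 / 0.118 = 1.5254
k* = 1.5254^(1/0.73) ≈ 1.7832
y* = (k*)^α = 1.7832^0.27 ≈ 1.1690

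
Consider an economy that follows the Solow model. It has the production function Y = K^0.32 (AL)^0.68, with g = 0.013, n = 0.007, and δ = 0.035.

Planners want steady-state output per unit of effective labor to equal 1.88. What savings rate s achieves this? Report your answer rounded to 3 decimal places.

In steady state, investment equals break-even investment: s·k^α = (n + g + δ)·k.
Since y* = [s/(n + g + δ)]^(α/(1−α)), we have s/(n + g + δ) = (y*)^((1−α)/α) = 1.88^2.125 = 3.8246.
Therefore s = 3.8246 × (n + g + δ) = 3.8246 × 0.055 = 0.2104.

s ≈ 0.210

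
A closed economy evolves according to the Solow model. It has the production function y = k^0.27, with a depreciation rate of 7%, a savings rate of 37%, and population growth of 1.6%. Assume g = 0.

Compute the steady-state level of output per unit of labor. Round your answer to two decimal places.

y* ≈ 1.72

At the steady state, Δk = 0, so s·k^α = (n + δ)·k.
Rearranging, k^(1−α) = s / (n + δ).
k^0.73 = 0.37 / (0.016 + 0.070) = 0.37 / 0.086 = 4.3023
k* = 4.3023^(1/0.73) ≈ 7.3805
y* = (k*)^α = 7.3805^0.27 ≈ 1.7155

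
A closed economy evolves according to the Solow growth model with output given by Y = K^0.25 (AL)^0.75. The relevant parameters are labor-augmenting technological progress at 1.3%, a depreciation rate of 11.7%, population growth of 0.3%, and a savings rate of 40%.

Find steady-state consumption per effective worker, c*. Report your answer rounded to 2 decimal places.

c* ≈ 0.87

In steady state, investment equals break-even investment: s·k^α = (n + g + δ)·k.
Dividing both sides by k: k^(1−α) = s / (n + g + δ).
k^0.75 = 0.40 / (0.003 + 0.013 + 0.117) = 0.40 / 0.133 = 3.0075
k* = 3.0075^(1/0.75) ≈ 4.3412
y* = (k*)^α = 4.3412^0.25 ≈ 1.4435
c* = (1 − s)·y* = (1 − 0.40) × 1.4435 ≈ 0.8661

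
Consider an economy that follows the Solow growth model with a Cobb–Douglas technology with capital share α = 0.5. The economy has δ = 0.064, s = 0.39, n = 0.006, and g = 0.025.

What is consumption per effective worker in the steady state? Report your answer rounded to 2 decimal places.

At the steady state, Δk = 0, so s·k^α = (n + g + δ)·k.
Rearranging, k^(1−α) = s / (n + g + δ).
k^0.5 = 0.39 / (0.006 + 0.025 + 0.064) = 0.39 / 0.095 = 4.1053
k* = 4.1053^(1/0.5) ≈ 16.8535
y* = (k*)^α = 16.8535^0.5 ≈ 4.1053
c* = (1 − s)·y* = (1 − 0.39) × 4.1053 ≈ 2.5042

c* = 2.50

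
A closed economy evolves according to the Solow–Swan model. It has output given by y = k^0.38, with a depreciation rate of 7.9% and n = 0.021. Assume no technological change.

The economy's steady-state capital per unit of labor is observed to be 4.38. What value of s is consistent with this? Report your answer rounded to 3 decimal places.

At the steady state, Δk = 0, so s·k^α = (n + δ)·k.
So s / (n + δ) = (k*)^(1−α) = 4.38^0.62 = 2.4987.
Therefore s = 2.4987 × (n + δ) = 2.4987 × 0.100 = 0.2499.

s ≈ 0.250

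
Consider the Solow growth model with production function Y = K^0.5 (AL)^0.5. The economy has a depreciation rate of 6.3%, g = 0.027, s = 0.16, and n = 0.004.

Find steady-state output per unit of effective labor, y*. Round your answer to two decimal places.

Steady state requires s·f(k) = (n + g + δ)·k, i.e. s·k^α = (n + g + δ)·k.
Dividing both sides by k: k^(1−α) = s / (n + g + δ).
k^0.5 = 0.16 / (0.004 + 0.027 + 0.063) = 0.16 / 0.094 = 1.7021
k* = 1.7021^(1/0.5) ≈ 2.8971
y* = (k*)^α = 2.8971^0.5 ≈ 1.7021

y* ≈ 1.70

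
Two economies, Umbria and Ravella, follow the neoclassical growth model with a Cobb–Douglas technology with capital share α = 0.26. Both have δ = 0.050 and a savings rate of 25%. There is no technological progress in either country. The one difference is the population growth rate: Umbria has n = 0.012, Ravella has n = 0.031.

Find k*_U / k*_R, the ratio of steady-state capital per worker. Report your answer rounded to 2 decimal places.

Steady-state k* = [s/(n + δ)]^(1/(1−α)), so the ratio is [ (s_U/(n + δ)_U) / (s_R/(n + δ)_R) ]^1.3514.
s_U/(n + δ)_U = 0.25/0.062 = 4.0323; s_R/(n + δ)_R = 0.25/0.081 = 3.0864.
Ratio = (4.0323/3.0864)^1.3514 = 1.3065^1.3514 ≈ 1.4352

k*_U / k*_R ≈ 1.44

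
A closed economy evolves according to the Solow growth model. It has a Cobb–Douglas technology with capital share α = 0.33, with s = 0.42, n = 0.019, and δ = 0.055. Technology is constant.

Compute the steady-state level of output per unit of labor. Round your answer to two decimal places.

y* ≈ 2.35

Steady state requires s·f(k) = (n + δ)·k, i.e. s·k^α = (n + δ)·k.
Rearranging, k^(1−α) = s / (n + δ).
k^0.67 = 0.42 / (0.019 + 0.055) = 0.42 / 0.074 = 5.6757
k* = 5.6757^(1/0.67) ≈ 13.3476
y* = (k*)^α = 13.3476^0.33 ≈ 2.3517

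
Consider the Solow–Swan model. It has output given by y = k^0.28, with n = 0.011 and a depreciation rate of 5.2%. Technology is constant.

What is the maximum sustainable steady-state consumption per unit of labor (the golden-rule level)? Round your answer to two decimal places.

c_gold ≈ 1.29

At the golden rule, f'(k) = n + δ, so α·k^(α−1) = n + δ and k_gold = (α/(n + δ))^(1/(1−α)).
k_gold = (0.28/0.063)^(1/0.72) = 4.4444^1.3889 ≈ 7.9387
c_gold = f(k_gold) − (n + δ)·k_gold = 1.7862 − 0.063×7.9387 ≈ 1.2861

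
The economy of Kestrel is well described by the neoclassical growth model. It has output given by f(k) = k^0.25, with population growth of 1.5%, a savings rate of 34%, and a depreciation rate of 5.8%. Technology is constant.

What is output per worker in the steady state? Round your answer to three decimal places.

y* ≈ 1.670

At the steady state, Δk = 0, so s·k^α = (n + δ)·k.
Dividing both sides by k: k^(1−α) = s / (n + δ).
k^0.75 = 0.34 / (0.015 + 0.058) = 0.34 / 0.073 = 4.6575
k* = 4.6575^(1/0.75) ≈ 7.7780
y* = (k*)^α = 7.7780^0.25 ≈ 1.6700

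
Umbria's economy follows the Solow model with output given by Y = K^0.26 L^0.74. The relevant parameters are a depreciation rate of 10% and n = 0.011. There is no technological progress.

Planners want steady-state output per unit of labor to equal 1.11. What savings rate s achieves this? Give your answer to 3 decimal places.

At the steady state, Δk = 0, so s·k^α = (n + δ)·k.
Since y* = [s/(n + δ)]^(α/(1−α)), we have s/(n + δ) = (y*)^((1−α)/α) = 1.11^2.8462 = 1.3459.
Therefore s = 1.3459 × (n + δ) = 1.3459 × 0.111 = 0.1494.

s ≈ 0.149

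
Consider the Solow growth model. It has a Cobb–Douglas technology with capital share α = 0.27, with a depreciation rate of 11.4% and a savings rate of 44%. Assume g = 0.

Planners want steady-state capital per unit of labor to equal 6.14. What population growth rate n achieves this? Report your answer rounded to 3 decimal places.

Steady state requires s·f(k) = (n + δ)·k, i.e. s·k^α = (n + δ)·k.
So s / (n + δ) = (k*)^(1−α) = 6.14^0.73 = 3.7615.
Therefore n + δ = s / 3.7615 = 0.44 / 3.7615 = 0.1170, so n = 0.1170 − 0.114 = 0.0030.

n ≈ 0.003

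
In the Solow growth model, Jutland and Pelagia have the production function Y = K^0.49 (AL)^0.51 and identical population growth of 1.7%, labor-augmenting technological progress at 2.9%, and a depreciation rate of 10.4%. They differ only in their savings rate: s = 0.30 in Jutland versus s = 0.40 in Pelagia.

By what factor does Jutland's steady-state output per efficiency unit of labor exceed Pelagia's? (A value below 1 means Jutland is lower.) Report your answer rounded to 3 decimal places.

Steady-state y* = [s/(n + g + δ)]^(α/(1−α)), so the ratio is [ (s_J/(n + g + δ)_J) / (s_P/(n + g + δ)_P) ]^0.9608.
s_J/(n + g + δ)_J = 0.30/0.150 = 2.0000; s_P/(n + g + δ)_P = 0.40/0.150 = 2.6667.
Ratio = (2.0000/2.6667)^0.9608 = 0.7500^0.9608 ≈ 0.7585

y*_J / y*_P ≈ 0.759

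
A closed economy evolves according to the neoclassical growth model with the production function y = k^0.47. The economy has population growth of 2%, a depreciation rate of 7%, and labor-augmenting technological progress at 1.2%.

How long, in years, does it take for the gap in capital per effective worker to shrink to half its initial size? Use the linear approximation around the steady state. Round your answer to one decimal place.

about 12.8 years

Near the steady state the convergence rate is λ = (1 − α)(n + g + δ).
λ = (1 − 0.47) × 0.102 = 0.53 × 0.102 = 0.05406
Half-life = ln 2 / λ = 0.6931 / 0.05406 ≈ 12.82 years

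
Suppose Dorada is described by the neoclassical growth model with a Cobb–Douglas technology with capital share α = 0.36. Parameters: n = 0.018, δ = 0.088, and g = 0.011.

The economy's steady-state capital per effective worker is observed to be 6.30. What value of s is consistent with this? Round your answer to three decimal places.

s ≈ 0.380

In steady state, investment equals break-even investment: s·k^α = (n + g + δ)·k.
So s / (n + g + δ) = (k*)^(1−α) = 6.30^0.64 = 3.2477.
Therefore s = 3.2477 × (n + g + δ) = 3.2477 × 0.117 = 0.3800.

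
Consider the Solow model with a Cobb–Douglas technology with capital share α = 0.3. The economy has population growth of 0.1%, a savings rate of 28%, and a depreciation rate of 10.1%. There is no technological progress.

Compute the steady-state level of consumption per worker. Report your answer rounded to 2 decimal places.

Steady state requires s·f(k) = (n + δ)·k, i.e. s·k^α = (n + δ)·k.
Dividing both sides by k: k^(1−α) = s / (n + δ).
k^0.7 = 0.28 / (0.001 + 0.101) = 0.28 / 0.102 = 2.7451
k* = 2.7451^(1/0.7) ≈ 4.2317
y* = (k*)^α = 4.2317^0.3 ≈ 1.5415
c* = (1 − s)·y* = (1 − 0.28) × 1.5415 ≈ 1.1099

c* ≈ 1.11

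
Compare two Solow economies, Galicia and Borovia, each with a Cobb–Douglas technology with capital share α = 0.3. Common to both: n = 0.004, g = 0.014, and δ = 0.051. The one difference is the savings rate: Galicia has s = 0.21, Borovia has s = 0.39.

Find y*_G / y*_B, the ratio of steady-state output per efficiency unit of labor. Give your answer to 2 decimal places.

y*_G / y*_B ≈ 0.77

Steady-state y* = [s/(n + g + δ)]^(α/(1−α)), so the ratio is [ (s_G/(n + g + δ)_G) / (s_B/(n + g + δ)_B) ]^0.4286.
s_G/(n + g + δ)_G = 0.21/0.069 = 3.0435; s_B/(n + g + δ)_B = 0.39/0.069 = 5.6522.
Ratio = (3.0435/5.6522)^0.4286 = 0.5385^0.4286 ≈ 0.7670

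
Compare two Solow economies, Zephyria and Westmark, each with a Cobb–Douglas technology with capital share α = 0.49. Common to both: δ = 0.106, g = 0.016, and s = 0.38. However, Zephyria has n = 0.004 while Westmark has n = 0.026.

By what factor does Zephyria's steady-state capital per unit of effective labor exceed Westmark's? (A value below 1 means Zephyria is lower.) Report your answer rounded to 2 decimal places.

Steady-state k* = [s/(n + g + δ)]^(1/(1−α)), so the ratio is [ (s_Z/(n + g + δ)_Z) / (s_W/(n + g + δ)_W) ]^1.9608.
s_Z/(n + g + δ)_Z = 0.38/0.126 = 3.0159; s_W/(n + g + δ)_W = 0.38/0.148 = 2.5676.
Ratio = (3.0159/2.5676)^1.9608 = 1.1746^1.9608 ≈ 1.3710

ratio ≈ 1.37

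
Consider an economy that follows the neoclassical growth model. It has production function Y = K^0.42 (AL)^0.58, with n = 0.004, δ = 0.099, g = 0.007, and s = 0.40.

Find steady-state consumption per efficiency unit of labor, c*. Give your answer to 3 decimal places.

c* ≈ 1.528

Steady state requires s·f(k) = (n + g + δ)·k, i.e. s·k^α = (n + g + δ)·k.
Rearranging, k^(1−α) = s / (n + g + δ).
k^0.58 = 0.40 / (0.004 + 0.007 + 0.099) = 0.40 / 0.110 = 3.6364
k* = 3.6364^(1/0.58) ≈ 9.2614
y* = (k*)^α = 9.2614^0.42 ≈ 2.5469
c* = (1 − s)·y* = (1 − 0.40) × 2.5469 ≈ 1.5281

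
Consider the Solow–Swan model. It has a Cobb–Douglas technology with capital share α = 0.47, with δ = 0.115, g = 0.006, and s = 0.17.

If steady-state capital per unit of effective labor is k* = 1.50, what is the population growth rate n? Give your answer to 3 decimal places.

n ≈ 0.016

At the steady state, Δk = 0, so s·k^α = (n + g + δ)·k.
So s / (n + g + δ) = (k*)^(1−α) = 1.50^0.53 = 1.2397.
Therefore n + g + δ = s / 1.2397 = 0.17 / 1.2397 = 0.1371, so n = 0.1371 − 0.121 = 0.0161.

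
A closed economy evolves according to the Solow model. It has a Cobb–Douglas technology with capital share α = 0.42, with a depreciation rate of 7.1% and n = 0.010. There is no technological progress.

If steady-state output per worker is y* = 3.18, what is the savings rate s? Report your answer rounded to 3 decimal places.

s ≈ 0.400

Steady state requires s·f(k) = (n + δ)·k, i.e. s·k^α = (n + δ)·k.
Since y* = [s/(n + δ)]^(α/(1−α)), we have s/(n + δ) = (y*)^((1−α)/α) = 3.18^1.381 = 4.9414.
Therefore s = 4.9414 × (n + δ) = 4.9414 × 0.081 = 0.4003.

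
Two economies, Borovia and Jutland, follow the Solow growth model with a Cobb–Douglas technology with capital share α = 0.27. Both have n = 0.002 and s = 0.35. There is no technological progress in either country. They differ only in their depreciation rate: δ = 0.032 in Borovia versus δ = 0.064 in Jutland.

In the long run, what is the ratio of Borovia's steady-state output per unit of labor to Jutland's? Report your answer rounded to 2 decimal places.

Steady-state y* = [s/(n + δ)]^(α/(1−α)), so the ratio is [ (s_B/(n + δ)_B) / (s_J/(n + δ)_J) ]^0.3699.
s_B/(n + δ)_B = 0.35/0.034 = 10.2941; s_J/(n + δ)_J = 0.35/0.066 = 5.3030.
Ratio = (10.2941/5.3030)^0.3699 = 1.9412^0.3699 ≈ 1.2781

ratio ≈ 1.28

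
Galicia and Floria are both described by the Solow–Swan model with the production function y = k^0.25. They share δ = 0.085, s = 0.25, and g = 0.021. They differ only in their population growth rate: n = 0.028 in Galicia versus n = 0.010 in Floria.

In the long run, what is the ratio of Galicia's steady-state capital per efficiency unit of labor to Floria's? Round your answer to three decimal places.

k*_G / k*_F ≈ 0.825

Steady-state k* = [s/(n + g + δ)]^(1/(1−α)), so the ratio is [ (s_G/(n + g + δ)_G) / (s_F/(n + g + δ)_F) ]^1.3333.
s_G/(n + g + δ)_G = 0.25/0.134 = 1.8657; s_F/(n + g + δ)_F = 0.25/0.116 = 2.1552.
Ratio = (1.8657/2.1552)^1.3333 = 0.8657^1.3333 ≈ 0.8251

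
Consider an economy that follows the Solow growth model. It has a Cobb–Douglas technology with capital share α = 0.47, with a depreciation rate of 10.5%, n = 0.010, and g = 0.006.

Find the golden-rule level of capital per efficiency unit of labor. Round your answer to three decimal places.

k_gold ≈ 12.939

The golden rule sets f'(k) = n + g + δ, i.e. α·k^(α−1) = n + g + δ.
So k^(1−α) = α / (n + g + δ) = 0.47 / 0.121 = 3.8843.
k_gold = 3.8843^(1/0.53) ≈ 12.9393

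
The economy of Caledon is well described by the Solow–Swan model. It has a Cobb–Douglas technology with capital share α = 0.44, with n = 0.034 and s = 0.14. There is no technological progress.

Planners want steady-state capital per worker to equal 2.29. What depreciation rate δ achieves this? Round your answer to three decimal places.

In steady state, investment equals break-even investment: s·k^α = (n + δ)·k.
So s / (n + δ) = (k*)^(1−α) = 2.29^0.56 = 1.5904.
Therefore n + δ = s / 1.5904 = 0.14 / 1.5904 = 0.0880, so δ = 0.0880 − 0.034 = 0.0540.

δ ≈ 0.054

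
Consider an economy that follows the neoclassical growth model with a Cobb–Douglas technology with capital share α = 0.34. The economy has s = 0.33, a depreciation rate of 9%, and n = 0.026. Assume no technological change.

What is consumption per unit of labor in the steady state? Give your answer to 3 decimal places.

In steady state, investment equals break-even investment: s·k^α = (n + δ)·k.
Dividing both sides by k: k^(1−α) = s / (n + δ).
k^0.66 = 0.33 / (0.026 + 0.090) = 0.33 / 0.116 = 2.8448
k* = 2.8448^(1/0.66) ≈ 4.8748
y* = (k*)^α = 4.8748^0.34 ≈ 1.7136
c* = (1 − s)·y* = (1 − 0.33) × 1.7136 ≈ 1.1481

c* ≈ 1.148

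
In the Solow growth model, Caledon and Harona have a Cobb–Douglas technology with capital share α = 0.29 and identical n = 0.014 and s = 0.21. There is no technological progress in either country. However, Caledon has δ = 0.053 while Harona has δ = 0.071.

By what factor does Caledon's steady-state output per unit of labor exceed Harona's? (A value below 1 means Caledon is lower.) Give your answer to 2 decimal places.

ratio ≈ 1.10

Steady-state y* = [s/(n + δ)]^(α/(1−α)), so the ratio is [ (s_C/(n + δ)_C) / (s_H/(n + δ)_H) ]^0.4085.
s_C/(n + δ)_C = 0.21/0.067 = 3.1343; s_H/(n + δ)_H = 0.21/0.085 = 2.4706.
Ratio = (3.1343/2.4706)^0.4085 = 1.2686^0.4085 ≈ 1.1021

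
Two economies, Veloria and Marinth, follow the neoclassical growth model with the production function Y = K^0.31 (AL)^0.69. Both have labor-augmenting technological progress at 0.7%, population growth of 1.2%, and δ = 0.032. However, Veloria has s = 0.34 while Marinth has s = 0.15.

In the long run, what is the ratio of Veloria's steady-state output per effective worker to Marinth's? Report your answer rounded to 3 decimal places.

Steady-state y* = [s/(n + g + δ)]^(α/(1−α)), so the ratio is [ (s_V/(n + g + δ)_V) / (s_M/(n + g + δ)_M) ]^0.4493.
s_V/(n + g + δ)_V = 0.34/0.051 = 6.6667; s_M/(n + g + δ)_M = 0.15/0.051 = 2.9412.
Ratio = (6.6667/2.9412)^0.4493 = 2.2667^0.4493 ≈ 1.4444

y*_V / y*_M ≈ 1.444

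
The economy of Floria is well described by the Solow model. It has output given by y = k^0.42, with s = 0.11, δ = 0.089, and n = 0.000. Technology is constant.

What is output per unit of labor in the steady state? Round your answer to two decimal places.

y* = 1.17

Steady state requires s·f(k) = (n + δ)·k, i.e. s·k^α = (n + δ)·k.
Dividing both sides by k: k^(1−α) = s / (n + δ).
k^0.58 = 0.11 / (0.000 + 0.089) = 0.11 / 0.089 = 1.2360
k* = 1.2360^(1/0.58) ≈ 1.4410
y* = (k*)^α = 1.4410^0.42 ≈ 1.1658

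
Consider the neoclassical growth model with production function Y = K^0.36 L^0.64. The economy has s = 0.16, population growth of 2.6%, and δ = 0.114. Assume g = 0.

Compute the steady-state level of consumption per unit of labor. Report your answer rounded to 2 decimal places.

c* = 0.91

At the steady state, Δk = 0, so s·k^α = (n + δ)·k.
Rearranging, k^(1−α) = s / (n + δ).
k^0.64 = 0.16 / (0.026 + 0.114) = 0.16 / 0.140 = 1.1429
k* = 1.1429^(1/0.64) ≈ 1.2321
y* = (k*)^α = 1.2321^0.36 ≈ 1.0780
c* = (1 − s)·y* = (1 − 0.16) × 1.0780 ≈ 0.9055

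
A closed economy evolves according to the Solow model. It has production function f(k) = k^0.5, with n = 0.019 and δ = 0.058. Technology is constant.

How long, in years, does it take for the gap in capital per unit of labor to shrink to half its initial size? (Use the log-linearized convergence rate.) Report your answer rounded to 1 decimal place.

Near the steady state the convergence rate is λ = (1 − α)(n + δ).
λ = (1 − 0.5) × 0.077 = 0.5 × 0.077 = 0.0385
Half-life = ln 2 / λ = 0.6931 / 0.0385 ≈ 18.00 years

about 18.0 years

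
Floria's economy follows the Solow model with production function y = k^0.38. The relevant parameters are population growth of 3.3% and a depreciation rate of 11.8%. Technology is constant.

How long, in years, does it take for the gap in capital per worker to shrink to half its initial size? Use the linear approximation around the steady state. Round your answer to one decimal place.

Near the steady state the convergence rate is λ = (1 − α)(n + δ).
λ = (1 − 0.38) × 0.151 = 0.62 × 0.151 = 0.09362
Half-life = ln 2 / λ = 0.6931 / 0.09362 ≈ 7.40 years

half-life ≈ 7.4 years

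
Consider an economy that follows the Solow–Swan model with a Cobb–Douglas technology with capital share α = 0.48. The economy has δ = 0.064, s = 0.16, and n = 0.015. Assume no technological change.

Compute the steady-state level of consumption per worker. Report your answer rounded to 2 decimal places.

At the steady state, Δk = 0, so s·k^α = (n + δ)·k.
Rearranging, k^(1−α) = s / (n + δ).
k^0.52 = 0.16 / (0.015 + 0.064) = 0.16 / 0.079 = 2.0253
k* = 2.0253^(1/0.52) ≈ 3.8851
y* = (k*)^α = 3.8851^0.48 ≈ 1.9183
c* = (1 − s)·y* = (1 − 0.16) × 1.9183 ≈ 1.6114

c* ≈ 1.61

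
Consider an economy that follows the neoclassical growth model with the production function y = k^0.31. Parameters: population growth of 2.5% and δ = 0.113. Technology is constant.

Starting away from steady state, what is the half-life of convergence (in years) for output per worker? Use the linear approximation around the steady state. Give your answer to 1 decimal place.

Near the steady state the convergence rate is λ = (1 − α)(n + δ).
λ = (1 − 0.31) × 0.138 = 0.69 × 0.138 = 0.09522
Half-life = ln 2 / λ = 0.6931 / 0.09522 ≈ 7.28 years

about 7.3 years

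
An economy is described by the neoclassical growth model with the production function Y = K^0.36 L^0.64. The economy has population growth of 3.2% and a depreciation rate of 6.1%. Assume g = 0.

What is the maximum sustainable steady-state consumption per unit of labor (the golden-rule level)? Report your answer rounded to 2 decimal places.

c_gold ≈ 1.37

At the golden rule, f'(k) = n + δ, so α·k^(α−1) = n + δ and k_gold = (α/(n + δ))^(1/(1−α)).
k_gold = (0.36/0.093)^(1/0.64) = 3.8710^1.5625 ≈ 8.2885
c_gold = f(k_gold) − (n + δ)·k_gold = 2.1412 − 0.093×8.2885 ≈ 1.3704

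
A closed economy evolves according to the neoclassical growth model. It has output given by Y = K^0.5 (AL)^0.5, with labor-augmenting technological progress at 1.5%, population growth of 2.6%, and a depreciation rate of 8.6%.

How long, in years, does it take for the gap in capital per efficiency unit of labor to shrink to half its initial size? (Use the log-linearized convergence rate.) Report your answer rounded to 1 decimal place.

about 10.9 years

Near the steady state the convergence rate is λ = (1 − α)(n + g + δ).
λ = (1 − 0.5) × 0.127 = 0.5 × 0.127 = 0.0635
Half-life = ln 2 / λ = 0.6931 / 0.0635 ≈ 10.91 years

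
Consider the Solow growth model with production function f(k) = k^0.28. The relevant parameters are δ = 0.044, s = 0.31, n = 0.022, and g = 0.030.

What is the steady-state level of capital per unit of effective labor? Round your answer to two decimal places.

In steady state, investment equals break-even investment: s·k^α = (n + g + δ)·k.
Rearranging, k^(1−α) = s / (n + g + δ).
k^0.72 = 0.31 / (0.022 + 0.030 + 0.044) = 0.31 / 0.096 = 3.2292
k* = 3.2292^(1/0.72) ≈ 5.0942

k* ≈ 5.09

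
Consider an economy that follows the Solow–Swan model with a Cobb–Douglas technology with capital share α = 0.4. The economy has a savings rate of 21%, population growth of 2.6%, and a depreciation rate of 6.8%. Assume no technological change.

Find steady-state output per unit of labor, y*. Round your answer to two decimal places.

y* ≈ 1.71

In steady state, investment equals break-even investment: s·k^α = (n + δ)·k.
Dividing both sides by k: k^(1−α) = s / (n + δ).
k^0.6 = 0.21 / (0.026 + 0.068) = 0.21 / 0.094 = 2.2340
k* = 2.2340^(1/0.6) ≈ 3.8177
y* = (k*)^α = 3.8177^0.4 ≈ 1.7089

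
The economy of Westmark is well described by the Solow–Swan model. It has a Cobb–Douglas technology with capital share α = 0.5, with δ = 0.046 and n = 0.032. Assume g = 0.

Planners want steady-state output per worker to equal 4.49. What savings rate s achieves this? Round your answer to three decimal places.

s ≈ 0.350

Steady state requires s·f(k) = (n + δ)·k, i.e. s·k^α = (n + δ)·k.
Since y* = [s/(n + δ)]^(α/(1−α)), we have s/(n + δ) = (y*)^((1−α)/α) = 4.49^1 = 4.4900.
Therefore s = 4.4900 × (n + δ) = 4.4900 × 0.078 = 0.3502.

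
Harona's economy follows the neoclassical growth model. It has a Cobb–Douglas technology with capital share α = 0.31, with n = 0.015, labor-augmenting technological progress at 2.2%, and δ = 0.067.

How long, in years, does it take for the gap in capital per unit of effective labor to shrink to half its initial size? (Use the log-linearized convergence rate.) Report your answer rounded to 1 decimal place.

Near the steady state the convergence rate is λ = (1 − α)(n + g + δ).
λ = (1 − 0.31) × 0.104 = 0.69 × 0.104 = 0.07176
Half-life = ln 2 / λ = 0.6931 / 0.07176 ≈ 9.66 years

about 9.7 years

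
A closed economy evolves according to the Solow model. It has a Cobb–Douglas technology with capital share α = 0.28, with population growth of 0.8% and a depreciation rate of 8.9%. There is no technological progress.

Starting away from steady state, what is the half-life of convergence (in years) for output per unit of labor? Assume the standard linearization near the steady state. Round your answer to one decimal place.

t_½ ≈ 9.9 years

Near the steady state the convergence rate is λ = (1 − α)(n + δ).
λ = (1 − 0.28) × 0.097 = 0.72 × 0.097 = 0.06984
Half-life = ln 2 / λ = 0.6931 / 0.06984 ≈ 9.92 years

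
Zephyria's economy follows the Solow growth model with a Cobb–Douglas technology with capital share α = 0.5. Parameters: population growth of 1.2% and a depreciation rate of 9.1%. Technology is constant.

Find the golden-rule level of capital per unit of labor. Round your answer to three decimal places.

k_gold ≈ 23.565

The golden rule sets f'(k) = n + δ, i.e. α·k^(α−1) = n + δ.
So k^(1−α) = α / (n + δ) = 0.5 / 0.103 = 4.8544.
k_gold = 4.8544^(1/0.5) ≈ 23.5652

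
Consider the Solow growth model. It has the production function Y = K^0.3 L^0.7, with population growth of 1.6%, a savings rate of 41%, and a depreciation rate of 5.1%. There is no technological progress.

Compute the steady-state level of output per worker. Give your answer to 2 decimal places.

y* ≈ 2.17

At the steady state, Δk = 0, so s·k^α = (n + δ)·k.
Rearranging, k^(1−α) = s / (n + δ).
k^0.7 = 0.41 / (0.016 + 0.051) = 0.41 / 0.067 = 6.1194
k* = 6.1194^(1/0.7) ≈ 13.3006
y* = (k*)^α = 13.3006^0.3 ≈ 2.1735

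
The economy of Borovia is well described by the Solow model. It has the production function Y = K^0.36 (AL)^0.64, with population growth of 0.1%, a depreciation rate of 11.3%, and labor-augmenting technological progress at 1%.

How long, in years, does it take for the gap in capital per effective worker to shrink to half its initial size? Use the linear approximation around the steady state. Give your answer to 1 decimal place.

Near the steady state the convergence rate is λ = (1 − α)(n + g + δ).
λ = (1 − 0.36) × 0.124 = 0.64 × 0.124 = 0.07936
Half-life = ln 2 / λ = 0.6931 / 0.07936 ≈ 8.73 years

about 8.7 years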